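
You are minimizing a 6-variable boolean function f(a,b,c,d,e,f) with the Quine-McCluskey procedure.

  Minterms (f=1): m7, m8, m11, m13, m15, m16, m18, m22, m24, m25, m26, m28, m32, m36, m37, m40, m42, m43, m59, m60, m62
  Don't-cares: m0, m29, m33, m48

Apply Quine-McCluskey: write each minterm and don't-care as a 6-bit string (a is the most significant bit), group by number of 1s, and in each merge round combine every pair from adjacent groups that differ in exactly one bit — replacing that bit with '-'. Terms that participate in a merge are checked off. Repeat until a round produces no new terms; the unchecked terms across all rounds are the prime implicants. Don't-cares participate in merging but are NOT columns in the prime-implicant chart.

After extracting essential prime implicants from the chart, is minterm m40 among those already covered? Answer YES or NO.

size-2^0 implicants → 000000(✓)  000111(✓)  001000(✓)  001011(✓)  001101(✓)  001111(✓)  010000(✓)  010010(✓)  010110(✓)  011000(✓)  011001(✓)  011010(✓)  011100(✓)  011101(✓)  100000(✓)  100001(✓)  100100(✓)  100101(✓)  101000(✓)  101010(✓)  101011(✓)  110000(✓)  111011(✓)  111100(✓)  111110(✓)
size-2^1 implicants → -00000(✓)  -01000(✓)  -01011  -10000(✓)  -11100  0-0000(✓)  0-1000(✓)  0-1101  00-000(✓)  00-111  001-11  0011-1  01-000(✓)  01-010(✓)  010-10  0100-0(✓)  011-00(✓)  011-01(✓)  0110-0(✓)  01100-(✓)  01110-(✓)  1-0000(✓)  1-1011  10-000(✓)  100-00(✓)  100-01(✓)  10000-(✓)  10010-(✓)  1010-0  10101-  1111-0
size-2^2 implicants → --0000  -0-000  0--000  01-0-0  011-0-  100-0-
Unchecked terms (primes): --0000, -0-000, -01011, -11100, 0--000, 0-1101, 00-111, 001-11, 0011-1, 01-0-0, 010-10, 011-0-, 1-1011, 100-0-, 1010-0, 10101-, 1111-0
Minterm coverage:
  m7 ⊆ 00-111 [E]
  m8 ⊆ -0-000,0--000
  m11 ⊆ -01011,001-11
  m13 ⊆ 0-1101,0011-1
  m15 ⊆ 00-111,001-11,0011-1
  m16 ⊆ --0000,0--000,01-0-0
  m18 ⊆ 01-0-0,010-10
  m22 ⊆ 010-10 [E]
  m24 ⊆ 0--000,01-0-0,011-0-
  m25 ⊆ 011-0- [E]
  m26 ⊆ 01-0-0 [E]
  m28 ⊆ -11100,011-0-
  m32 ⊆ --0000,-0-000,100-0-
  m36 ⊆ 100-0- [E]
  m37 ⊆ 100-0- [E]
  m40 ⊆ -0-000,1010-0
  m42 ⊆ 1010-0,10101-
  m43 ⊆ -01011,1-1011,10101-
  m59 ⊆ 1-1011 [E]
  m60 ⊆ -11100,1111-0
  m62 ⊆ 1111-0 [E]
E = {00-111, 01-0-0, 010-10, 011-0-, 1-1011, 100-0-, 1111-0}

NO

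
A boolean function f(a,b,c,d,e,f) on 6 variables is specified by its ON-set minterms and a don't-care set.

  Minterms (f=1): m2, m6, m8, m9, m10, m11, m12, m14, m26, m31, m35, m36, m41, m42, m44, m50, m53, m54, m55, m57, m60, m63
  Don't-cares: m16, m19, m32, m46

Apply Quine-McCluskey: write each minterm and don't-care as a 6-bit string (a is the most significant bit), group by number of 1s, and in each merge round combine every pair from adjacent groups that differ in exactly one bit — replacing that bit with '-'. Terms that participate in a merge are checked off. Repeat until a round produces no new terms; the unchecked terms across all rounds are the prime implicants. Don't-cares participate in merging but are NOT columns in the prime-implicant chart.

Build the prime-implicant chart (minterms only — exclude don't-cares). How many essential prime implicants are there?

10

[col 0] 000010*, 000110*, 001000*, 001001*, 001010*, 001011*, 001100*, 001110*, 010000, 010011, 011010*, 011111*, 100000*, 100011, 100100*, 101001*, 101010*, 101100*, 101110*, 110010*, 110101*, 110110*, 110111*, 111001*, 111100*, 111111*
[col 1] -01001, -01010*, -01100*, -01110*, -11111, 0-1010, 00-010*, 00-110*, 000-10*, 001-00*, 001-10*, 0010-0*, 0010-1*, 00100-*, 00101-*, 0011-0*, 1-1001, 1-1100, 10-100, 100-00, 101-10*, 1011-0*, 11-111, 110-10, 1101-1, 11011-
[col 2] -01-10, -011-0, 00--10, 001--0, 0010--
Prime implicants: -01-10, -01001, -011-0, -11111, 0-1010, 00--10, 001--0, 0010--, 010000, 010011, 1-1001, 1-1100, 10-100, 100-00, 100011, 11-111, 110-10, 1101-1, 11011-
PI chart (minterm → PIs covering it):
  2 | 00--10  (sole → essential)
  6 | 00--10  (sole → essential)
  8 | 001--0,0010--
  9 | -01001,0010--
  10 | -01-10,0-1010,00--10,001--0,0010--
  11 | 0010--  (sole → essential)
  12 | -011-0,001--0
  14 | -01-10,-011-0,00--10,001--0
  26 | 0-1010  (sole → essential)
  31 | -11111  (sole → essential)
  35 | 100011  (sole → essential)
  36 | 10-100,100-00
  41 | -01001,1-1001
  42 | -01-10  (sole → essential)
  44 | -011-0,1-1100,10-100
  50 | 110-10  (sole → essential)
  53 | 1101-1  (sole → essential)
  54 | 110-10,11011-
  55 | 11-111,1101-1,11011-
  57 | 1-1001  (sole → essential)
  60 | 1-1100  (sole → essential)
  63 | -11111,11-111
Essential prime implicants: -01-10, -11111, 0-1010, 00--10, 0010--, 1-1001, 1-1100, 100011, 110-10, 1101-1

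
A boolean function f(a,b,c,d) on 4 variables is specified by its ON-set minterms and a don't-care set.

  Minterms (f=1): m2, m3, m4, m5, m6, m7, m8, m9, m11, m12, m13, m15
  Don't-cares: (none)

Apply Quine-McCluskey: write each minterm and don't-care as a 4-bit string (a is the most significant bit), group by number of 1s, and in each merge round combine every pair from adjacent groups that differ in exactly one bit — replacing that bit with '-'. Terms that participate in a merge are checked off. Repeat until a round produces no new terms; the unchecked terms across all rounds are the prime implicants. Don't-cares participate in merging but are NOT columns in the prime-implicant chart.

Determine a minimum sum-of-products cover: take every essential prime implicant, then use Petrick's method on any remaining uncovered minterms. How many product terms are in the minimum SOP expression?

Round 0: 0010✓ 0011✓ 0100✓ 0101✓ 0110✓ 0111✓ 1000✓ 1001✓ 1011✓ 1100✓ 1101✓ 1111✓
Round 1: -011✓ -100✓ -101✓ -111✓ 0-10✓ 0-11✓ 001-✓ 01-0✓ 01-1✓ 010-✓ 011-✓ 1-00✓ 1-01✓ 1-11✓ 10-1✓ 100-✓ 11-1✓ 110-✓
Round 2: --11 -1-1 -10- 0-1- 01-- 1--1 1-0-
PIs = {--11, -1-1, -10-, 0-1-, 01--, 1--1, 1-0-}
Coverage chart:
  m2: 0-1- ←essential
  m3: --11,0-1-
  m4: -10-,01--
  m5: -1-1,-10-,01--
  m6: 0-1-,01--
  m7: --11,-1-1,0-1-,01--
  m8: 1-0- ←essential
  m9: 1--1,1-0-
  m11: --11,1--1
  m12: -10-,1-0-
  m13: -1-1,-10-,1--1,1-0-
  m15: --11,-1-1,1--1
Essential: 0-1-, 1-0-
Petrick residual → --11, -10-
Min cover (4 terms): cd + bc' + a'c + ac'

4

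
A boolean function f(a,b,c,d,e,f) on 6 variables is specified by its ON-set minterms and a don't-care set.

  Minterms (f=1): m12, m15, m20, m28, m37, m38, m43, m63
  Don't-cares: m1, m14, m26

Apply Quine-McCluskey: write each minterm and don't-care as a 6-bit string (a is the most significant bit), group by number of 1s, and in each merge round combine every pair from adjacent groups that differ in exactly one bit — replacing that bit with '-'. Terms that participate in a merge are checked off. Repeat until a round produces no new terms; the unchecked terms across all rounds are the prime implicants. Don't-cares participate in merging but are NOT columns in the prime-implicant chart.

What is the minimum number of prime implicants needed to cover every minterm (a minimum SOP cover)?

[col 0] 000001, 001100*, 001110*, 001111*, 010100*, 011010, 011100*, 100101, 100110, 101011, 111111
[col 1] 0-1100, 0011-0, 00111-, 01-100
Prime implicants: 0-1100, 000001, 0011-0, 00111-, 01-100, 011010, 100101, 100110, 101011, 111111
PI chart (minterm → PIs covering it):
  12 | 0-1100,0011-0
  15 | 00111-  (sole → essential)
  20 | 01-100  (sole → essential)
  28 | 0-1100,01-100
  37 | 100101  (sole → essential)
  38 | 100110  (sole → essential)
  43 | 101011  (sole → essential)
  63 | 111111  (sole → essential)
Essential prime implicants: 00111-, 01-100, 100101, 100110, 101011, 111111
Petrick residual → 0-1100
Minimum SOP uses 7 PIs: a'cde'f' + a'b'cde + a'bde'f' + ab'c'de'f + ab'c'def' + ab'cd'ef + abcdef

7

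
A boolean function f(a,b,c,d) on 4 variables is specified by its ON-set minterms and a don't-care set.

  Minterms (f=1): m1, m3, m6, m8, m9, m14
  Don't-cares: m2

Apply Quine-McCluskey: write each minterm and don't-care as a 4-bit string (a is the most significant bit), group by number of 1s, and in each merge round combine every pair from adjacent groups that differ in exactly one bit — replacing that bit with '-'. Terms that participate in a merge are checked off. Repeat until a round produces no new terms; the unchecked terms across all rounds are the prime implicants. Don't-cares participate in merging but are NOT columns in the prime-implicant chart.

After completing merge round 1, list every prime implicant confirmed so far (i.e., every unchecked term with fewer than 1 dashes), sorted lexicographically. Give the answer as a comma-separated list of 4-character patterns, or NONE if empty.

NONE

[col 0] 0001*, 0010*, 0011*, 0110*, 1000*, 1001*, 1110*
[col 1] -001, -110, 0-10, 00-1, 001-, 100-
Prime implicants: -001, -110, 0-10, 00-1, 001-, 100-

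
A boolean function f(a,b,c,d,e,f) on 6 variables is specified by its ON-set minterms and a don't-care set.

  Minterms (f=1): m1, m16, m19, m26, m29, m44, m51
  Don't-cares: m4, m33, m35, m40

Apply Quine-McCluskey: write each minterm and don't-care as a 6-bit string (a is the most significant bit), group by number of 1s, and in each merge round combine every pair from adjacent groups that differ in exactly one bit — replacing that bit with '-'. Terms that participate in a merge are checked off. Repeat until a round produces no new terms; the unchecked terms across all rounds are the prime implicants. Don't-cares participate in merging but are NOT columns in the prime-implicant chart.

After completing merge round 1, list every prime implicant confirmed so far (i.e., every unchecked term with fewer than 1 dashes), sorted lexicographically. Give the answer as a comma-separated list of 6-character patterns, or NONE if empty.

size-2^0 implicants → 000001(✓)  000100  010000  010011(✓)  011010  011101  100001(✓)  100011(✓)  101000(✓)  101100(✓)  110011(✓)
size-2^1 implicants → -00001  -10011  1-0011  1000-1  101-00
Unchecked terms (primes): -00001, -10011, 000100, 010000, 011010, 011101, 1-0011, 1000-1, 101-00

000100, 010000, 011010, 011101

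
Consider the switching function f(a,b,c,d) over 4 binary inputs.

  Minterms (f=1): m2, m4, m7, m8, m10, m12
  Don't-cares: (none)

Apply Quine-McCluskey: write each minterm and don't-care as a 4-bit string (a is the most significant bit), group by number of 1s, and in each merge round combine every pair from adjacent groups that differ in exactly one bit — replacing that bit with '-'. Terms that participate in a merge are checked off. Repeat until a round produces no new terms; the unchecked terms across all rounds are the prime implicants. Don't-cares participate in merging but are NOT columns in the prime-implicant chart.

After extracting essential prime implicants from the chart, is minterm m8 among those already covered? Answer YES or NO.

NO

size-2^0 implicants → 0010(✓)  0100(✓)  0111  1000(✓)  1010(✓)  1100(✓)
size-2^1 implicants → -010  -100  1-00  10-0
Unchecked terms (primes): -010, -100, 0111, 1-00, 10-0
Minterm coverage:
  m2 ⊆ -010 [E]
  m4 ⊆ -100 [E]
  m7 ⊆ 0111 [E]
  m8 ⊆ 1-00,10-0
  m10 ⊆ -010,10-0
  m12 ⊆ -100,1-00
E = {-010, -100, 0111}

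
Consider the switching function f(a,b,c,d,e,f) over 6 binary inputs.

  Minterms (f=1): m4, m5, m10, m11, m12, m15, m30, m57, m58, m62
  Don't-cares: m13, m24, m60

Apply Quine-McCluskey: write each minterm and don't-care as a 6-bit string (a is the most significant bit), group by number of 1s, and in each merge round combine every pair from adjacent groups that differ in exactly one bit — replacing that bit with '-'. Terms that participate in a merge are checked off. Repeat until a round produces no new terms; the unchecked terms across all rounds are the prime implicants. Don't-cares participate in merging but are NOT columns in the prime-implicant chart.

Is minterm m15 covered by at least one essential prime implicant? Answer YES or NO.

NO

[col 0] 000100*, 000101*, 001010*, 001011*, 001100*, 001101*, 001111*, 011000, 011110*, 111001, 111010*, 111100*, 111110*
[col 1] -11110, 00-100*, 00-101*, 00010-*, 001-11, 00101-, 0011-1, 00110-*, 111-10, 1111-0
[col 2] 00-10-
Prime implicants: -11110, 00-10-, 001-11, 00101-, 0011-1, 011000, 111-10, 111001, 1111-0
PI chart (minterm → PIs covering it):
  4 | 00-10-  (sole → essential)
  5 | 00-10-  (sole → essential)
  10 | 00101-  (sole → essential)
  11 | 001-11,00101-
  12 | 00-10-  (sole → essential)
  15 | 001-11,0011-1
  30 | -11110  (sole → essential)
  57 | 111001  (sole → essential)
  58 | 111-10  (sole → essential)
  62 | -11110,111-10,1111-0
Essential prime implicants: -11110, 00-10-, 00101-, 111-10, 111001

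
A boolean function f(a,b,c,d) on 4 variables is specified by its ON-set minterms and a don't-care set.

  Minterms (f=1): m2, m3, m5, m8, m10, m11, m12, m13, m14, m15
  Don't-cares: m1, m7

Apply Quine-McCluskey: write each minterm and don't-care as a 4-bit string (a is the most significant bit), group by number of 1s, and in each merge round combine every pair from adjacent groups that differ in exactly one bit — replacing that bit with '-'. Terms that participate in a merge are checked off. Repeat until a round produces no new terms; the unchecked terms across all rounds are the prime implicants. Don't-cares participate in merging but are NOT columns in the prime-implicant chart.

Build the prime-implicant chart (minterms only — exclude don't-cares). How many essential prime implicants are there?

Round 0: 0001✓ 0010✓ 0011✓ 0101✓ 0111✓ 1000✓ 1010✓ 1011✓ 1100✓ 1101✓ 1110✓ 1111✓
Round 1: -010✓ -011✓ -101✓ -111✓ 0-01✓ 0-11✓ 00-1✓ 001-✓ 01-1✓ 1-00✓ 1-10✓ 1-11✓ 10-0✓ 101-✓ 11-0✓ 11-1✓ 110-✓ 111-✓
Round 2: --11 -01- -1-1 0--1 1--0 1-1- 11--
PIs = {--11, -01-, -1-1, 0--1, 1--0, 1-1-, 11--}
Coverage chart:
  m2: -01- ←essential
  m3: --11,-01-,0--1
  m5: -1-1,0--1
  m8: 1--0 ←essential
  m10: -01-,1--0,1-1-
  m11: --11,-01-,1-1-
  m12: 1--0,11--
  m13: -1-1,11--
  m14: 1--0,1-1-,11--
  m15: --11,-1-1,1-1-,11--
Essential: -01-, 1--0

2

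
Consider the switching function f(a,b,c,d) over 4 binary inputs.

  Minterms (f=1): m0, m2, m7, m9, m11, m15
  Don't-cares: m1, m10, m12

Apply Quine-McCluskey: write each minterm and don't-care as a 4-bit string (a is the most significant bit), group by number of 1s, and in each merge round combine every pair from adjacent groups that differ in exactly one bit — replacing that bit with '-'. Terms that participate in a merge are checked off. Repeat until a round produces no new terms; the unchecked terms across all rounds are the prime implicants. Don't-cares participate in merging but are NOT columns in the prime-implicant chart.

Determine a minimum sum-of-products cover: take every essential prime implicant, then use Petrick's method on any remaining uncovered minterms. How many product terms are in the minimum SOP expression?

size-2^0 implicants → 0000(✓)  0001(✓)  0010(✓)  0111(✓)  1001(✓)  1010(✓)  1011(✓)  1100  1111(✓)
size-2^1 implicants → -001  -010  -111  00-0  000-  1-11  10-1  101-
Unchecked terms (primes): -001, -010, -111, 00-0, 000-, 1-11, 10-1, 101-, 1100
Minterm coverage:
  m0 ⊆ 00-0,000-
  m2 ⊆ -010,00-0
  m7 ⊆ -111 [E]
  m9 ⊆ -001,10-1
  m11 ⊆ 1-11,10-1,101-
  m15 ⊆ -111,1-11
E = {-111}
Petrick residual → 00-0, 10-1
Cover = bcd + a'b'd' + ab'd  |cover|=3

3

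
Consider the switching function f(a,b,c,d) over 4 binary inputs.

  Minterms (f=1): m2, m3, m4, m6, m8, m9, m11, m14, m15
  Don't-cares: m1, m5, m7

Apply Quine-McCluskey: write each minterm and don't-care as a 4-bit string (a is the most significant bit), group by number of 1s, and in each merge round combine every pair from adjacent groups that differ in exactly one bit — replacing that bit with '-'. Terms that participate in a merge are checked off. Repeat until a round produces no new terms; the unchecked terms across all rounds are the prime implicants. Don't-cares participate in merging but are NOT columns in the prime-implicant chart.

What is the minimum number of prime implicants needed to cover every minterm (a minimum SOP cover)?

[col 0] 0001*, 0010*, 0011*, 0100*, 0101*, 0110*, 0111*, 1000*, 1001*, 1011*, 1110*, 1111*
[col 1] -001*, -011*, -110*, -111*, 0-01*, 0-10*, 0-11*, 00-1*, 001-*, 01-0*, 01-1*, 010-*, 011-*, 1-11*, 10-1*, 100-, 111-*
[col 2] --11, -0-1, -11-, 0--1, 0-1-, 01--
Prime implicants: --11, -0-1, -11-, 0--1, 0-1-, 01--, 100-
PI chart (minterm → PIs covering it):
  2 | 0-1-  (sole → essential)
  3 | --11,-0-1,0--1,0-1-
  4 | 01--  (sole → essential)
  6 | -11-,0-1-,01--
  8 | 100-  (sole → essential)
  9 | -0-1,100-
  11 | --11,-0-1
  14 | -11-  (sole → essential)
  15 | --11,-11-
Essential prime implicants: -11-, 0-1-, 01--, 100-
Petrick residual → --11
Minimum SOP uses 5 PIs: cd + bc + a'c + a'b + ab'c'

5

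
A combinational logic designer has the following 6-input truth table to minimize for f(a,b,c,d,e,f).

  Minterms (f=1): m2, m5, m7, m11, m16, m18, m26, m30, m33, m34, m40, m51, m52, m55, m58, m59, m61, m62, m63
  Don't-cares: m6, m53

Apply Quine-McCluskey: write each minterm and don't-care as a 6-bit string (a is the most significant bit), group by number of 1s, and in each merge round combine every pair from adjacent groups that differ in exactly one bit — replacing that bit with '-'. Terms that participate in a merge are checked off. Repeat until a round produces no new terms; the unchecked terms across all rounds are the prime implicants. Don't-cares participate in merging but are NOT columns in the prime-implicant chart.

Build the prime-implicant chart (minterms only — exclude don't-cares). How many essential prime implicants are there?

size-2^0 implicants → 000010(✓)  000101(✓)  000110(✓)  000111(✓)  001011  010000(✓)  010010(✓)  011010(✓)  011110(✓)  100001  100010(✓)  101000  110011(✓)  110100(✓)  110101(✓)  110111(✓)  111010(✓)  111011(✓)  111101(✓)  111110(✓)  111111(✓)
size-2^1 implicants → -00010  -11010(✓)  -11110(✓)  0-0010  000-10  0001-1  00011-  01-010  0100-0  011-10(✓)  11-011(✓)  11-101(✓)  11-111(✓)  110-11(✓)  1101-1(✓)  11010-  111-10(✓)  111-11(✓)  11101-(✓)  1111-1(✓)  11111-(✓)
size-2^2 implicants → -11-10  11--11  11-1-1  111-1-
Unchecked terms (primes): -00010, -11-10, 0-0010, 000-10, 0001-1, 00011-, 001011, 01-010, 0100-0, 100001, 101000, 11--11, 11-1-1, 11010-, 111-1-
Minterm coverage:
  m2 ⊆ -00010,0-0010,000-10
  m5 ⊆ 0001-1 [E]
  m7 ⊆ 0001-1,00011-
  m11 ⊆ 001011 [E]
  m16 ⊆ 0100-0 [E]
  m18 ⊆ 0-0010,01-010,0100-0
  m26 ⊆ -11-10,01-010
  m30 ⊆ -11-10 [E]
  m33 ⊆ 100001 [E]
  m34 ⊆ -00010 [E]
  m40 ⊆ 101000 [E]
  m51 ⊆ 11--11 [E]
  m52 ⊆ 11010- [E]
  m55 ⊆ 11--11,11-1-1
  m58 ⊆ -11-10,111-1-
  m59 ⊆ 11--11,111-1-
  m61 ⊆ 11-1-1 [E]
  m62 ⊆ -11-10,111-1-
  m63 ⊆ 11--11,11-1-1,111-1-
E = {-00010, -11-10, 0001-1, 001011, 0100-0, 100001, 101000, 11--11, 11-1-1, 11010-}

10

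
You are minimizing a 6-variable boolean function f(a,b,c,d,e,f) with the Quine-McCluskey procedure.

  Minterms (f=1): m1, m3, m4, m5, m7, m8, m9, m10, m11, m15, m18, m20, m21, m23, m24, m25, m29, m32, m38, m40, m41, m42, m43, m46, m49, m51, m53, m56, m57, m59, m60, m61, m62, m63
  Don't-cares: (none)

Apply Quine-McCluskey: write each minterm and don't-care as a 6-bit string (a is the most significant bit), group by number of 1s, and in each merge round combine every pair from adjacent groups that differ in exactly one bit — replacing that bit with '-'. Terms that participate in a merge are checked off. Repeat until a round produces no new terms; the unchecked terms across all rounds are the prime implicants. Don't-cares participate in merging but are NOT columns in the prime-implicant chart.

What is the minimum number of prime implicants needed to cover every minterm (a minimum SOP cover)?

12

size-2^0 implicants → 000001(✓)  000011(✓)  000100(✓)  000101(✓)  000111(✓)  001000(✓)  001001(✓)  001010(✓)  001011(✓)  001111(✓)  010010  010100(✓)  010101(✓)  010111(✓)  011000(✓)  011001(✓)  011101(✓)  100000(✓)  100110(✓)  101000(✓)  101001(✓)  101010(✓)  101011(✓)  101110(✓)  110001(✓)  110011(✓)  110101(✓)  111000(✓)  111001(✓)  111011(✓)  111100(✓)  111101(✓)  111110(✓)  111111(✓)
size-2^1 implicants → -01000(✓)  -01001(✓)  -01010(✓)  -01011(✓)  -10101(✓)  -11000(✓)  -11001(✓)  -11101(✓)  0-0100(✓)  0-0101(✓)  0-0111(✓)  0-1000(✓)  0-1001(✓)  00-001(✓)  00-011(✓)  00-111(✓)  000-01(✓)  000-11(✓)  0000-1(✓)  0001-1(✓)  00010-(✓)  001-11(✓)  0010-0(✓)  0010-1(✓)  00100-(✓)  00101-(✓)  01-101(✓)  0101-1(✓)  01010-(✓)  011-01(✓)  01100-(✓)  1-1000(✓)  1-1001(✓)  1-1011(✓)  1-1110  10-000  10-110  101-10  1010-0(✓)  1010-1(✓)  10100-(✓)  10101-(✓)  11-001(✓)  11-011(✓)  11-101(✓)  110-01(✓)  1100-1(✓)  111-00(✓)  111-01(✓)  111-11(✓)  1110-1(✓)  11100-(✓)  1111-0(✓)  1111-1(✓)  11110-(✓)  11111-(✓)
size-2^2 implicants → --1000(✓)  --1001(✓)  -010-0(✓)  -010-1(✓)  -0100-(✓)  -0101-(✓)  -1-101  -11-01  -1100-(✓)  0-01-1  0-010-  0-100-(✓)  00--11  00-0-1  000--1  0010--(✓)  1-10-1  1-100-(✓)  1010--(✓)  11--01  11-0-1  111--1  111-0-  1111--
size-2^3 implicants → --100-  -010--
Unchecked terms (primes): --100-, -010--, -1-101, -11-01, 0-01-1, 0-010-, 00--11, 00-0-1, 000--1, 010010, 1-10-1, 1-1110, 10-000, 10-110, 101-10, 11--01, 11-0-1, 111--1, 111-0-, 1111--
Minterm coverage:
  m1 ⊆ 00-0-1,000--1
  m3 ⊆ 00--11,00-0-1,000--1
  m4 ⊆ 0-010- [E]
  m5 ⊆ 0-01-1,0-010-,000--1
  m7 ⊆ 0-01-1,00--11,000--1
  m8 ⊆ --100-,-010--
  m9 ⊆ --100-,-010--,00-0-1
  m10 ⊆ -010-- [E]
  m11 ⊆ -010--,00--11,00-0-1
  m15 ⊆ 00--11 [E]
  m18 ⊆ 010010 [E]
  m20 ⊆ 0-010- [E]
  m21 ⊆ -1-101,0-01-1,0-010-
  m23 ⊆ 0-01-1 [E]
  m24 ⊆ --100- [E]
  m25 ⊆ --100-,-11-01
  m29 ⊆ -1-101,-11-01
  m32 ⊆ 10-000 [E]
  m38 ⊆ 10-110 [E]
  m40 ⊆ --100-,-010--,10-000
  m41 ⊆ --100-,-010--,1-10-1
  m42 ⊆ -010--,101-10
  m43 ⊆ -010--,1-10-1
  m46 ⊆ 1-1110,10-110,101-10
  m49 ⊆ 11--01,11-0-1
  m51 ⊆ 11-0-1 [E]
  m53 ⊆ -1-101,11--01
  m56 ⊆ --100-,111-0-
  m57 ⊆ --100-,-11-01,1-10-1,11--01,11-0-1,111--1,111-0-
  m59 ⊆ 1-10-1,11-0-1,111--1
  m60 ⊆ 111-0-,1111--
  m61 ⊆ -1-101,-11-01,11--01,111--1,111-0-,1111--
  m62 ⊆ 1-1110,1111--
  m63 ⊆ 111--1,1111--
E = {--100-, -010--, 0-01-1, 0-010-, 00--11, 010010, 10-000, 10-110, 11-0-1}
Petrick residual → -1-101, 00-0-1, 1111--
Cover = cd'e' + b'cd' + bde'f + a'c'df + a'c'de' + a'b'ef + a'b'd'f + a'bc'd'ef' + ab'd'e'f' + ab'def' + abd'f + abcd  |cover|=12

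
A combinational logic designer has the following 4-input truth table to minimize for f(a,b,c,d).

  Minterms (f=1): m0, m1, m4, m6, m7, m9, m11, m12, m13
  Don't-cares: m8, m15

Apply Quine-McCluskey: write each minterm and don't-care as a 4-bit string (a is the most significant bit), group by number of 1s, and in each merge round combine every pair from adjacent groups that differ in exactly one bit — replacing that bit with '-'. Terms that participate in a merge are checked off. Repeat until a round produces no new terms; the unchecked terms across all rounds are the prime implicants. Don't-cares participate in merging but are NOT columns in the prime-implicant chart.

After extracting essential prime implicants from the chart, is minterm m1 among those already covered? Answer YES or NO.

[col 0] 0000*, 0001*, 0100*, 0110*, 0111*, 1000*, 1001*, 1011*, 1100*, 1101*, 1111*
[col 1] -000*, -001*, -100*, -111, 0-00*, 000-*, 01-0, 011-, 1-00*, 1-01*, 1-11*, 10-1*, 100-*, 11-1*, 110-*
[col 2] --00, -00-, 1--1, 1-0-
Prime implicants: --00, -00-, -111, 01-0, 011-, 1--1, 1-0-
PI chart (minterm → PIs covering it):
  0 | --00,-00-
  1 | -00-  (sole → essential)
  4 | --00,01-0
  6 | 01-0,011-
  7 | -111,011-
  9 | -00-,1--1,1-0-
  11 | 1--1  (sole → essential)
  12 | --00,1-0-
  13 | 1--1,1-0-
Essential prime implicants: -00-, 1--1

YES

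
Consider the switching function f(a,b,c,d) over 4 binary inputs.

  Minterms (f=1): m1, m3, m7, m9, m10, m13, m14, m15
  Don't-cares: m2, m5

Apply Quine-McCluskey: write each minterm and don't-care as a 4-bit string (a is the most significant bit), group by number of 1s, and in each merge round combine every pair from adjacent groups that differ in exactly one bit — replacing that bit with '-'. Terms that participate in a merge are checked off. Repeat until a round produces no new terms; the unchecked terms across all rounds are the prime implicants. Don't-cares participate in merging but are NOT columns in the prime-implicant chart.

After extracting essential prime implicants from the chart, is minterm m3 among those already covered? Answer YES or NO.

NO

size-2^0 implicants → 0001(✓)  0010(✓)  0011(✓)  0101(✓)  0111(✓)  1001(✓)  1010(✓)  1101(✓)  1110(✓)  1111(✓)
size-2^1 implicants → -001(✓)  -010  -101(✓)  -111(✓)  0-01(✓)  0-11(✓)  00-1(✓)  001-  01-1(✓)  1-01(✓)  1-10  11-1(✓)  111-
size-2^2 implicants → --01  -1-1  0--1
Unchecked terms (primes): --01, -010, -1-1, 0--1, 001-, 1-10, 111-
Minterm coverage:
  m1 ⊆ --01,0--1
  m3 ⊆ 0--1,001-
  m7 ⊆ -1-1,0--1
  m9 ⊆ --01 [E]
  m10 ⊆ -010,1-10
  m13 ⊆ --01,-1-1
  m14 ⊆ 1-10,111-
  m15 ⊆ -1-1,111-
E = {--01}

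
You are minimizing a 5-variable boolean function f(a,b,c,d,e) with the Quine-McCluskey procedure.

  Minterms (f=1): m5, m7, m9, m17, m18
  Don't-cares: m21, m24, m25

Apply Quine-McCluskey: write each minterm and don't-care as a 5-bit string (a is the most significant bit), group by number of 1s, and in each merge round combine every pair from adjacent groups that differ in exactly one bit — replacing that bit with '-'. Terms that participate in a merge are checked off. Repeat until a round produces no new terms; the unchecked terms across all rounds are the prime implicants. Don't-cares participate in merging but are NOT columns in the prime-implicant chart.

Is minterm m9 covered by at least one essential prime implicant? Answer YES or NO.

size-2^0 implicants → 00101(✓)  00111(✓)  01001(✓)  10001(✓)  10010  10101(✓)  11000(✓)  11001(✓)
size-2^1 implicants → -0101  -1001  001-1  1-001  10-01  1100-
Unchecked terms (primes): -0101, -1001, 001-1, 1-001, 10-01, 10010, 1100-
Minterm coverage:
  m5 ⊆ -0101,001-1
  m7 ⊆ 001-1 [E]
  m9 ⊆ -1001 [E]
  m17 ⊆ 1-001,10-01
  m18 ⊆ 10010 [E]
E = {-1001, 001-1, 10010}

YES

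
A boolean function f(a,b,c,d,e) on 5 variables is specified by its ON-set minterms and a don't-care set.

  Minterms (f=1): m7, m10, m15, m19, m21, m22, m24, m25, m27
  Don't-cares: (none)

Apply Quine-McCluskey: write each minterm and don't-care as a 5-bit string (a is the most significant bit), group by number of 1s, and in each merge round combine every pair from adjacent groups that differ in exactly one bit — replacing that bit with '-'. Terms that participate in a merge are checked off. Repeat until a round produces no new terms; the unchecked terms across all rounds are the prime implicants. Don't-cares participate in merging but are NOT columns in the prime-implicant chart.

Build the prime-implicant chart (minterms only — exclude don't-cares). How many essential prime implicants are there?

6

size-2^0 implicants → 00111(✓)  01010  01111(✓)  10011(✓)  10101  10110  11000(✓)  11001(✓)  11011(✓)
size-2^1 implicants → 0-111  1-011  110-1  1100-
Unchecked terms (primes): 0-111, 01010, 1-011, 10101, 10110, 110-1, 1100-
Minterm coverage:
  m7 ⊆ 0-111 [E]
  m10 ⊆ 01010 [E]
  m15 ⊆ 0-111 [E]
  m19 ⊆ 1-011 [E]
  m21 ⊆ 10101 [E]
  m22 ⊆ 10110 [E]
  m24 ⊆ 1100- [E]
  m25 ⊆ 110-1,1100-
  m27 ⊆ 1-011,110-1
E = {0-111, 01010, 1-011, 10101, 10110, 1100-}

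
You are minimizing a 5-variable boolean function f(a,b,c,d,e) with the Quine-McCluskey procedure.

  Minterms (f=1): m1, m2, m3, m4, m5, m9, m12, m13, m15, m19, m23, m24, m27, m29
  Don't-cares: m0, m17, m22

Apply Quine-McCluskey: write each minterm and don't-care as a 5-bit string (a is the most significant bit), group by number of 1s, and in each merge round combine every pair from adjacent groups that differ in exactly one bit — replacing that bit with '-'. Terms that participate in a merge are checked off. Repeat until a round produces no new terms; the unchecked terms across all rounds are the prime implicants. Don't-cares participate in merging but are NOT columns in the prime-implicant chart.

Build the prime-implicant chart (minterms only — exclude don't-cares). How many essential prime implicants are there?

7

[col 0] 00000*, 00001*, 00010*, 00011*, 00100*, 00101*, 01001*, 01100*, 01101*, 01111*, 10001*, 10011*, 10110*, 10111*, 11000, 11011*, 11101*
[col 1] -0001*, -0011*, -1101, 0-001*, 0-100*, 0-101*, 00-00*, 00-01*, 000-0*, 000-1*, 0000-*, 0001-*, 0010-*, 01-01*, 011-1, 0110-*, 1-011, 10-11, 100-1*, 1011-
[col 2] -00-1, 0--01, 0-10-, 00-0-, 000--
Prime implicants: -00-1, -1101, 0--01, 0-10-, 00-0-, 000--, 011-1, 1-011, 10-11, 1011-, 11000
PI chart (minterm → PIs covering it):
  1 | -00-1,0--01,00-0-,000--
  2 | 000--  (sole → essential)
  3 | -00-1,000--
  4 | 0-10-,00-0-
  5 | 0--01,0-10-,00-0-
  9 | 0--01  (sole → essential)
  12 | 0-10-  (sole → essential)
  13 | -1101,0--01,0-10-,011-1
  15 | 011-1  (sole → essential)
  19 | -00-1,1-011,10-11
  23 | 10-11,1011-
  24 | 11000  (sole → essential)
  27 | 1-011  (sole → essential)
  29 | -1101  (sole → essential)
Essential prime implicants: -1101, 0--01, 0-10-, 000--, 011-1, 1-011, 11000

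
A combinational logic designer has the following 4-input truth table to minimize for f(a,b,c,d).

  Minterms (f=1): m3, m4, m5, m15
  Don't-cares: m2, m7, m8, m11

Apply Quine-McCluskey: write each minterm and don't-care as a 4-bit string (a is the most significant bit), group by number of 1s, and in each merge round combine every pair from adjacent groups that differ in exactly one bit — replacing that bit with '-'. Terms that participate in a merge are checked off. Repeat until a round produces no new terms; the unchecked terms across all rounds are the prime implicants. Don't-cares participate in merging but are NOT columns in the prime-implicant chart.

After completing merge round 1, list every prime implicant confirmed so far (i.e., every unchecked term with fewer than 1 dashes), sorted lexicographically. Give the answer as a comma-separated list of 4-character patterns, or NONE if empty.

Round 0: 0010✓ 0011✓ 0100✓ 0101✓ 0111✓ 1000 1011✓ 1111✓
Round 1: -011✓ -111✓ 0-11✓ 001- 01-1 010- 1-11✓
Round 2: --11
PIs = {--11, 001-, 01-1, 010-, 1000}

1000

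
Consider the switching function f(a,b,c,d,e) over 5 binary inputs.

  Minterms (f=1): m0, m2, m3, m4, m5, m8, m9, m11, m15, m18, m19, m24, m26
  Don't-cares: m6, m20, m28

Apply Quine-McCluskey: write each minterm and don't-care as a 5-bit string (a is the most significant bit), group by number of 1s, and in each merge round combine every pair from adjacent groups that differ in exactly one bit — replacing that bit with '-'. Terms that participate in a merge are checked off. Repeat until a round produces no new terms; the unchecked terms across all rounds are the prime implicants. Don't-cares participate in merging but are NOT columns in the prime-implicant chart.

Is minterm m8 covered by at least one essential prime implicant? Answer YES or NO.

NO

size-2^0 implicants → 00000(✓)  00010(✓)  00011(✓)  00100(✓)  00101(✓)  00110(✓)  01000(✓)  01001(✓)  01011(✓)  01111(✓)  10010(✓)  10011(✓)  10100(✓)  11000(✓)  11010(✓)  11100(✓)
size-2^1 implicants → -0010(✓)  -0011(✓)  -0100  -1000  0-000  0-011  00-00(✓)  00-10(✓)  000-0(✓)  0001-(✓)  001-0(✓)  0010-  01-11  010-1  0100-  1-010  1-100  1001-(✓)  11-00  110-0
size-2^2 implicants → -001-  00--0
Unchecked terms (primes): -001-, -0100, -1000, 0-000, 0-011, 00--0, 0010-, 01-11, 010-1, 0100-, 1-010, 1-100, 11-00, 110-0
Minterm coverage:
  m0 ⊆ 0-000,00--0
  m2 ⊆ -001-,00--0
  m3 ⊆ -001-,0-011
  m4 ⊆ -0100,00--0,0010-
  m5 ⊆ 0010- [E]
  m8 ⊆ -1000,0-000,0100-
  m9 ⊆ 010-1,0100-
  m11 ⊆ 0-011,01-11,010-1
  m15 ⊆ 01-11 [E]
  m18 ⊆ -001-,1-010
  m19 ⊆ -001- [E]
  m24 ⊆ -1000,11-00,110-0
  m26 ⊆ 1-010,110-0
E = {-001-, 0010-, 01-11}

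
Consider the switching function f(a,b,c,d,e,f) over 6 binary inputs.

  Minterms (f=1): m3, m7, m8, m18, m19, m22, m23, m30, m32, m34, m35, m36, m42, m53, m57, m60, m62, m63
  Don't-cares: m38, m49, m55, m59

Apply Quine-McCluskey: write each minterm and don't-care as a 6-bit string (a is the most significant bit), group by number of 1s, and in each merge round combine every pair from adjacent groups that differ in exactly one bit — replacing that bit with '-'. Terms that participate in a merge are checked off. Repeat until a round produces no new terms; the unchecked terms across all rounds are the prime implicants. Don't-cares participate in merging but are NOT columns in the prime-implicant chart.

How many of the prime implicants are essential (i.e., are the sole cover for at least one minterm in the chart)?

6

size-2^0 implicants → 000011(✓)  000111(✓)  001000  010010(✓)  010011(✓)  010110(✓)  010111(✓)  011110(✓)  100000(✓)  100010(✓)  100011(✓)  100100(✓)  100110(✓)  101010(✓)  110001(✓)  110101(✓)  110111(✓)  111001(✓)  111011(✓)  111100(✓)  111110(✓)  111111(✓)
size-2^1 implicants → -00011  -10111  -11110  0-0011(✓)  0-0111(✓)  000-11(✓)  01-110  010-10(✓)  010-11(✓)  01001-(✓)  01011-(✓)  10-010  100-00(✓)  100-10(✓)  1000-0(✓)  10001-  1001-0(✓)  11-001  11-111  110-01  1101-1  111-11  1110-1  1111-0  11111-
size-2^2 implicants → 0-0-11  010-1-  100--0
Unchecked terms (primes): -00011, -10111, -11110, 0-0-11, 001000, 01-110, 010-1-, 10-010, 100--0, 10001-, 11-001, 11-111, 110-01, 1101-1, 111-11, 1110-1, 1111-0, 11111-
Minterm coverage:
  m3 ⊆ -00011,0-0-11
  m7 ⊆ 0-0-11 [E]
  m8 ⊆ 001000 [E]
  m18 ⊆ 010-1- [E]
  m19 ⊆ 0-0-11,010-1-
  m22 ⊆ 01-110,010-1-
  m23 ⊆ -10111,0-0-11,010-1-
  m30 ⊆ -11110,01-110
  m32 ⊆ 100--0 [E]
  m34 ⊆ 10-010,100--0,10001-
  m35 ⊆ -00011,10001-
  m36 ⊆ 100--0 [E]
  m42 ⊆ 10-010 [E]
  m53 ⊆ 110-01,1101-1
  m57 ⊆ 11-001,1110-1
  m60 ⊆ 1111-0 [E]
  m62 ⊆ -11110,1111-0,11111-
  m63 ⊆ 11-111,111-11,11111-
E = {0-0-11, 001000, 010-1-, 10-010, 100--0, 1111-0}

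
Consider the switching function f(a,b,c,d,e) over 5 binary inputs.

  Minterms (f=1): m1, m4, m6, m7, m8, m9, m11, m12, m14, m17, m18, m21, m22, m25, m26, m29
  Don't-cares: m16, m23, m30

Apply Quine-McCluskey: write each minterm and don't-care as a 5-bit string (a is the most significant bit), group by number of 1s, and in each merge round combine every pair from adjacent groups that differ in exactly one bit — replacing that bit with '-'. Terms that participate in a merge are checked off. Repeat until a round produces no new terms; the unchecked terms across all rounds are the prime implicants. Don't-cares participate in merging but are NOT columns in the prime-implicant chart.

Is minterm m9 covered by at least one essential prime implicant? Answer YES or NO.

Round 0: 00001✓ 00100✓ 00110✓ 00111✓ 01000✓ 01001✓ 01011✓ 01100✓ 01110✓ 10000✓ 10001✓ 10010✓ 10101✓ 10110✓ 10111✓ 11001✓ 11010✓ 11101✓ 11110✓
Round 1: -0001✓ -0110✓ -0111✓ -1001✓ -1110✓ 0-001✓ 0-100✓ 0-110✓ 001-0✓ 0011-✓ 01-00 010-1 0100- 011-0✓ 1-001✓ 1-010✓ 1-101✓ 1-110✓ 10-01✓ 10-10✓ 100-0 1000- 101-1 1011-✓ 11-01✓ 11-10✓
Round 2: --001 --110 -011- 0-1-0 1--01 1--10
PIs = {--001, --110, -011-, 0-1-0, 01-00, 010-1, 0100-, 1--01, 1--10, 100-0, 1000-, 101-1}
Coverage chart:
  m1: --001 ←essential
  m4: 0-1-0 ←essential
  m6: --110,-011-,0-1-0
  m7: -011- ←essential
  m8: 01-00,0100-
  m9: --001,010-1,0100-
  m11: 010-1 ←essential
  m12: 0-1-0,01-00
  m14: --110,0-1-0
  m17: --001,1--01,1000-
  m18: 1--10,100-0
  m21: 1--01,101-1
  m22: --110,-011-,1--10
  m25: --001,1--01
  m26: 1--10 ←essential
  m29: 1--01 ←essential
Essential: --001, -011-, 0-1-0, 010-1, 1--01, 1--10

YES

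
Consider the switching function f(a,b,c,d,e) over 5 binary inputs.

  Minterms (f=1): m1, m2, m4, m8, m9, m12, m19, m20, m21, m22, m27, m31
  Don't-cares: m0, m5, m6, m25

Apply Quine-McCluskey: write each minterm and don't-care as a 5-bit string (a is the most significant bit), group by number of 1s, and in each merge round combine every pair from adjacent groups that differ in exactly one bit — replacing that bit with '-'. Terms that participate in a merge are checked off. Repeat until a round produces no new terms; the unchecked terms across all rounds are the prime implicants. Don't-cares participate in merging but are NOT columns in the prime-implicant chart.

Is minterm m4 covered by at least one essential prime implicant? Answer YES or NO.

YES

size-2^0 implicants → 00000(✓)  00001(✓)  00010(✓)  00100(✓)  00101(✓)  00110(✓)  01000(✓)  01001(✓)  01100(✓)  10011(✓)  10100(✓)  10101(✓)  10110(✓)  11001(✓)  11011(✓)  11111(✓)
size-2^1 implicants → -0100(✓)  -0101(✓)  -0110(✓)  -1001  0-000(✓)  0-001(✓)  0-100(✓)  00-00(✓)  00-01(✓)  00-10(✓)  000-0(✓)  0000-(✓)  001-0(✓)  0010-(✓)  01-00(✓)  0100-(✓)  1-011  101-0(✓)  1010-(✓)  11-11  110-1
size-2^2 implicants → -01-0  -010-  0--00  0-00-  00--0  00-0-
Unchecked terms (primes): -01-0, -010-, -1001, 0--00, 0-00-, 00--0, 00-0-, 1-011, 11-11, 110-1
Minterm coverage:
  m1 ⊆ 0-00-,00-0-
  m2 ⊆ 00--0 [E]
  m4 ⊆ -01-0,-010-,0--00,00--0,00-0-
  m8 ⊆ 0--00,0-00-
  m9 ⊆ -1001,0-00-
  m12 ⊆ 0--00 [E]
  m19 ⊆ 1-011 [E]
  m20 ⊆ -01-0,-010-
  m21 ⊆ -010- [E]
  m22 ⊆ -01-0 [E]
  m27 ⊆ 1-011,11-11,110-1
  m31 ⊆ 11-11 [E]
E = {-01-0, -010-, 0--00, 00--0, 1-011, 11-11}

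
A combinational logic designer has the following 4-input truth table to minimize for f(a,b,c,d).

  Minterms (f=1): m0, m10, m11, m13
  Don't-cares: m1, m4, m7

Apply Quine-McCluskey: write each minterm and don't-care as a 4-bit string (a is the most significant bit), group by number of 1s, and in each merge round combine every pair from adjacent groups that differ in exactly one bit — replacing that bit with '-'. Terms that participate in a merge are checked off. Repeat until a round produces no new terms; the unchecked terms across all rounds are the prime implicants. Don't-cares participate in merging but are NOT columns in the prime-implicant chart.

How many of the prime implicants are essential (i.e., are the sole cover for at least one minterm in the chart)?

[col 0] 0000*, 0001*, 0100*, 0111, 1010*, 1011*, 1101
[col 1] 0-00, 000-, 101-
Prime implicants: 0-00, 000-, 0111, 101-, 1101
PI chart (minterm → PIs covering it):
  0 | 0-00,000-
  10 | 101-  (sole → essential)
  11 | 101-  (sole → essential)
  13 | 1101  (sole → essential)
Essential prime implicants: 101-, 1101

2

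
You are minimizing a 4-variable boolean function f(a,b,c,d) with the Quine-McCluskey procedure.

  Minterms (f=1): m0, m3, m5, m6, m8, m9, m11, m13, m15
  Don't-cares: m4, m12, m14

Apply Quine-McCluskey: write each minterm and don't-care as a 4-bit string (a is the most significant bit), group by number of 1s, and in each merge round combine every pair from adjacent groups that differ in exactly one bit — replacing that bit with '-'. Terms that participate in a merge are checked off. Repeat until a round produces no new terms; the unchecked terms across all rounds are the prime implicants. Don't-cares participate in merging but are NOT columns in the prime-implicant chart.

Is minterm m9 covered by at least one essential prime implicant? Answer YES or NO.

NO

size-2^0 implicants → 0000(✓)  0011(✓)  0100(✓)  0101(✓)  0110(✓)  1000(✓)  1001(✓)  1011(✓)  1100(✓)  1101(✓)  1110(✓)  1111(✓)
size-2^1 implicants → -000(✓)  -011  -100(✓)  -101(✓)  -110(✓)  0-00(✓)  01-0(✓)  010-(✓)  1-00(✓)  1-01(✓)  1-11(✓)  10-1(✓)  100-(✓)  11-0(✓)  11-1(✓)  110-(✓)  111-(✓)
size-2^2 implicants → --00  -1-0  -10-  1--1  1-0-  11--
Unchecked terms (primes): --00, -011, -1-0, -10-, 1--1, 1-0-, 11--
Minterm coverage:
  m0 ⊆ --00 [E]
  m3 ⊆ -011 [E]
  m5 ⊆ -10- [E]
  m6 ⊆ -1-0 [E]
  m8 ⊆ --00,1-0-
  m9 ⊆ 1--1,1-0-
  m11 ⊆ -011,1--1
  m13 ⊆ -10-,1--1,1-0-,11--
  m15 ⊆ 1--1,11--
E = {--00, -011, -1-0, -10-}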